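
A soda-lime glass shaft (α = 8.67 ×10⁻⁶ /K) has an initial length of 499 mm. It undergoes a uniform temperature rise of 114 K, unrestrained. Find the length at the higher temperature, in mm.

ΔL = α·L₀·ΔT = 8.67×10⁻⁶ × 499 mm × 114.0 K = 0.493 mm.
L = L₀ + ΔL = 499 + 0.493 = 499.49 mm.

499.49 mm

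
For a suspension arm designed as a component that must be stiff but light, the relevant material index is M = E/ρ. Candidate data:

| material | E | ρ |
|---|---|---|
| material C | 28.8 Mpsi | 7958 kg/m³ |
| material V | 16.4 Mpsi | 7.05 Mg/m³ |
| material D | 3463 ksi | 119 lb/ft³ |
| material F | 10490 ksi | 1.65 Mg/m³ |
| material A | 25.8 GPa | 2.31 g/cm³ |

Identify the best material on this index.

material F

Normalizing units and computing the index:
  material C: E = 198.6 GPa, ρ = 7958 kg/m³
  material V: E = 113.1 GPa, ρ = 7050 kg/m³
  material D: E = 23.88 GPa, ρ = 1906 kg/m³
  material F: E = 72.33 GPa, ρ = 1650 kg/m³
  material A: E = 25.80 GPa, ρ = 2310 kg/m³
  material F: M = 43.8 MN·m/kg
  material C: M = 25.0 MN·m/kg
  material V: M = 16.0 MN·m/kg
  material D: M = 12.5 MN·m/kg
  material A: M = 11.2 MN·m/kg
Material F has the largest M.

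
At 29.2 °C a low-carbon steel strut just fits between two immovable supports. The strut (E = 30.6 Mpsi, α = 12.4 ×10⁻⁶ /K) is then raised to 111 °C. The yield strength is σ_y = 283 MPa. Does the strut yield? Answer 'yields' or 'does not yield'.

does not yield

E = 30.6 Mpsi = 211.0 GPa.
ΔT = 81.80 K. Constrained thermal stress σ = E·α·ΔT = 211.0×10³ MPa × 12.4×10⁻⁶ × 81.80 = 214 MPa (compressive).
Compare to σ_y = 283 MPa: σ < σ_y, so it does not yield.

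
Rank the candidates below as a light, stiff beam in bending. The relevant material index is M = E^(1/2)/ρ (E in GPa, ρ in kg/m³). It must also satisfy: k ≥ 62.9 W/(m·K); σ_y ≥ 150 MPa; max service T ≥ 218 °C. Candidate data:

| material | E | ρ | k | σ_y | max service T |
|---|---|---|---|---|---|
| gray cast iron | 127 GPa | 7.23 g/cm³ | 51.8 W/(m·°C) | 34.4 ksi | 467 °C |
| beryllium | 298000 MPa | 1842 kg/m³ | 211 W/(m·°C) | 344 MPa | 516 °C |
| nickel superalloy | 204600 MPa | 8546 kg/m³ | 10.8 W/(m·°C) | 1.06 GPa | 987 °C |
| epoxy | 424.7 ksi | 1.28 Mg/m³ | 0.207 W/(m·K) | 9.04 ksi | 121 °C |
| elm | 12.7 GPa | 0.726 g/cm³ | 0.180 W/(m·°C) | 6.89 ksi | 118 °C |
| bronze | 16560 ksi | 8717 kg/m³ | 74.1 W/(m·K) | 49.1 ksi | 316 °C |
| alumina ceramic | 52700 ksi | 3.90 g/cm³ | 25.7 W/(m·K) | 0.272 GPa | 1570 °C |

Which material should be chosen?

beryllium

Screen on constraints: k ≥ 62.9 W/(m·K); σ_y ≥ 150 MPa; max service T ≥ 218 °C. Survivors: beryllium, bronze.
Convert each candidate to consistent units, then evaluate M:
  beryllium: E = 298.0 GPa, ρ = 1842 kg/m³
  bronze: E = 114.2 GPa, ρ = 8717 kg/m³
  beryllium: M = 9.37×10⁻³
  bronze: M = 1.23×10⁻³
The maximum is for beryllium.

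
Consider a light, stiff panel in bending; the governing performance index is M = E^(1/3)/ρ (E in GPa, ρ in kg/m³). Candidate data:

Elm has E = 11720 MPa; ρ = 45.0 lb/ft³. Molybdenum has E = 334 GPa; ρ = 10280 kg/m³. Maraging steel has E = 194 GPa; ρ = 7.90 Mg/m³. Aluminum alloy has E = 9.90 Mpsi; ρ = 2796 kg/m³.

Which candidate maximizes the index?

elm

Normalizing units and computing the index:
  elm: E = 11.72 GPa, ρ = 720.8 kg/m³
  molybdenum: E = 334.0 GPa, ρ = 10280 kg/m³
  maraging steel: E = 194.0 GPa, ρ = 7900 kg/m³
  aluminum alloy: E = 68.26 GPa, ρ = 2796 kg/m³
  elm: M = 3.15×10⁻³
  aluminum alloy: M = 1.46×10⁻³
  maraging steel: M = 0.733×10⁻³
  molybdenum: M = 0.675×10⁻³
Elm ranks first.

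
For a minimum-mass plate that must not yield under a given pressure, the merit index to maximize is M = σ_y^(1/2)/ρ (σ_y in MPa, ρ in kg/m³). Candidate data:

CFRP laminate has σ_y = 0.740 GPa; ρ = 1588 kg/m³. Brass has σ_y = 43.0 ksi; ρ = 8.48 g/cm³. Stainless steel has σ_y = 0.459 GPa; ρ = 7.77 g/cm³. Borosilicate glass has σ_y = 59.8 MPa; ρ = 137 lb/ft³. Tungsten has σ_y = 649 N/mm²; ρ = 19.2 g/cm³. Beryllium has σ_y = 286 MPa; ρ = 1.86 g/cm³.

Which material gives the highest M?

Normalizing units and computing the index:
  CFRP laminate: σ_y = 740.0 MPa, ρ = 1588 kg/m³
  brass: σ_y = 296.5 MPa, ρ = 8480 kg/m³
  stainless steel: σ_y = 459.0 MPa, ρ = 7770 kg/m³
  borosilicate glass: σ_y = 59.80 MPa, ρ = 2195 kg/m³
  tungsten: σ_y = 649.0 MPa, ρ = 19200 kg/m³
  beryllium: σ_y = 286.0 MPa, ρ = 1860 kg/m³
  CFRP laminate: M = 17.1×10⁻³
  beryllium: M = 9.09×10⁻³
  borosilicate glass: M = 3.52×10⁻³
  stainless steel: M = 2.76×10⁻³
  brass: M = 2.03×10⁻³
  tungsten: M = 1.33×10⁻³
Highest index: CFRP laminate.

CFRP laminate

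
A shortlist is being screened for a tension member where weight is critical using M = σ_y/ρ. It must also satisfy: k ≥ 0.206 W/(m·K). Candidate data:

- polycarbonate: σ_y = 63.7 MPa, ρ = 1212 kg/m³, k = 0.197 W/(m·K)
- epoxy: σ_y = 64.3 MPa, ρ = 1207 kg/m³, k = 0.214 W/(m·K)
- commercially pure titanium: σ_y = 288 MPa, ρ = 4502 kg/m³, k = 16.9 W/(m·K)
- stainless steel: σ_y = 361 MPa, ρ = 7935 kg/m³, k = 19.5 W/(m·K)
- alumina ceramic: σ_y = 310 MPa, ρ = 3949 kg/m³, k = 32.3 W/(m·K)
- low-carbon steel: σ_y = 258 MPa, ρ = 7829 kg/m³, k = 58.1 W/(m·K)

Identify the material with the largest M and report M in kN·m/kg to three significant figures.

Screen on constraints: k ≥ 0.206 W/(m·K). Survivors: epoxy, commercially pure titanium, stainless steel, alumina ceramic, low-carbon steel.
Computing M directly (units already consistent):
  alumina ceramic: M = 78.5 kN·m/kg
  commercially pure titanium: M = 64.0 kN·m/kg
  epoxy: M = 53.3 kN·m/kg
  stainless steel: M = 45.5 kN·m/kg
  low-carbon steel: M = 33.0 kN·m/kg
Alumina ceramic has the largest M.

alumina ceramic, M = 78.5 kN·m/kg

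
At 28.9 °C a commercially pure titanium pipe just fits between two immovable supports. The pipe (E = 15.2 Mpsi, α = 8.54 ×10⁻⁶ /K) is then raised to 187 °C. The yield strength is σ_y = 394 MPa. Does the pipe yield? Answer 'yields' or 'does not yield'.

E = 15.2 Mpsi = 104.8 GPa.
ΔT = 158.1 K. Constrained thermal stress σ = E·α·ΔT = 104.8×10³ MPa × 8.54×10⁻⁶ × 158.1 = 141 MPa (compressive).
Compare to σ_y = 394 MPa: σ < σ_y, so it does not yield.

does not yield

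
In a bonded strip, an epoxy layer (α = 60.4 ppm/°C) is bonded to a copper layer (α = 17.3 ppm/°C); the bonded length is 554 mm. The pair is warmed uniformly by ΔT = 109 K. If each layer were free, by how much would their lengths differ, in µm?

2600 µm

Δα = |60.4 − 17.3|×10⁻⁶/K = 43.1×10⁻⁶/K.
ΔL_mismatch = Δα·L·ΔT = 43.1×10⁻⁶ × 554.0 mm × 109.0 K = 2600 µm.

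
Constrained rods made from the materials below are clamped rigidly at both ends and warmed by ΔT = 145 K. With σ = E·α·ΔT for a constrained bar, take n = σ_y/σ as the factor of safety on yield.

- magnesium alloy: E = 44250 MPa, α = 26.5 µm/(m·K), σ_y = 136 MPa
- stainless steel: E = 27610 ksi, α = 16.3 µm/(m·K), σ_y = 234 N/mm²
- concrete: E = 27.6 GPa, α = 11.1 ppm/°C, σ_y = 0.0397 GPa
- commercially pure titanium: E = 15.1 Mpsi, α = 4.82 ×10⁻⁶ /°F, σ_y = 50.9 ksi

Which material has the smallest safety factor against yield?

With everything in SI (GPa, ×10⁻⁶/K, MPa):
  magnesium alloy: E = 44.25, α = 26.5, σ_y = 136.0 → σ = 170 MPa, n = 0.800
  stainless steel: E = 190.4, α = 16.3, σ_y = 234.0 → σ = 450 MPa, n = 0.520
  concrete: E = 27.60, α = 11.1, σ_y = 39.70 → σ = 44.4 MPa, n = 0.894
  commercially pure titanium: E = 104.1, α = 8.68, σ_y = 350.9 → σ = 131 MPa, n = 2.68
Stainless steel has the lowest safety factor, n = 0.520.

stainless steel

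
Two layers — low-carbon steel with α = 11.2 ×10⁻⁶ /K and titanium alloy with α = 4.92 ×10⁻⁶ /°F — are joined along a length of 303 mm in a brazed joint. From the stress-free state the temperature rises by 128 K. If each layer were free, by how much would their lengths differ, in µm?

titanium alloy: α = 4.92×10⁻⁶/°F × 9/5 = 8.86×10⁻⁶/K.
Δα = |11.2 − 8.86|×10⁻⁶/K = 2.34×10⁻⁶/K.
ΔL_mismatch = Δα·L·ΔT = 2.34×10⁻⁶ × 303.0 mm × 128.0 K = 90.9 µm.

90.9 µm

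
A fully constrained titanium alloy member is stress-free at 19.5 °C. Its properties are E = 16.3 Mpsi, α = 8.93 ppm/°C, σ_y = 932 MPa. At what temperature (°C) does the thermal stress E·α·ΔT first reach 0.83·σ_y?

E = 16.3 Mpsi = 112.4 GPa.
E·α·ΔT = 773.6 MPa ⇒ ΔT = 773.6 / (112.4×10³ × 8.93×10⁻⁶) = 770.8 K.
T = 19.5 + 770.8 = 790.3 °C.

790 °C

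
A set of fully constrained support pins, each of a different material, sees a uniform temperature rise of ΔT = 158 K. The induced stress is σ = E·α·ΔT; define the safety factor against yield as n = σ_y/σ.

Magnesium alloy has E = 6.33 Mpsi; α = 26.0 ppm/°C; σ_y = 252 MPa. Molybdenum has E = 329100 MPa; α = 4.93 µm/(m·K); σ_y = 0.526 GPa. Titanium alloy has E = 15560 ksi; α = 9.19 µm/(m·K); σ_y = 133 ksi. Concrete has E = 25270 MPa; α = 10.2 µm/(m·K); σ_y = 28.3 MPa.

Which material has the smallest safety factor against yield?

With everything in SI (GPa, ×10⁻⁶/K, MPa):
  magnesium alloy: E = 43.64, α = 26.0, σ_y = 252.0 → σ = 179 MPa, n = 1.41
  molybdenum: E = 329.1, α = 4.93, σ_y = 526.0 → σ = 256 MPa, n = 2.05
  titanium alloy: E = 107.3, α = 9.19, σ_y = 917.0 → σ = 156 MPa, n = 5.89
  concrete: E = 25.27, α = 10.2, σ_y = 28.30 → σ = 40.7 MPa, n = 0.695
Smallest n: concrete with n = 0.695.

concrete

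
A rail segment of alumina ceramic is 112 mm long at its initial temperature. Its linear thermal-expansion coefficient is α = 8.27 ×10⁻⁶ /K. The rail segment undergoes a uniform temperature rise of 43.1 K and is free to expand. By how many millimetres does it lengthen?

0.0399 mm

ΔL = α·L₀·ΔT = 8.27×10⁻⁶ × 112 mm × 43.10 K = 0.0399 mm.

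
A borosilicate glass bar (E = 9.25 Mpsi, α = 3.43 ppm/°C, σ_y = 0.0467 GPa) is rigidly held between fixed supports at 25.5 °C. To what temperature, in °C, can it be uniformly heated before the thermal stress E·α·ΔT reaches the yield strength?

239 °C

E = 9.25 Mpsi = 63.78 GPa.
σ_y = 0.0467 GPa = 46.70 MPa.
E·α·ΔT = 46.70 MPa ⇒ ΔT = 46.70 / (63.78×10³ × 3.43×10⁻⁶) = 213.5 K.
T = 25.5 + 213.5 = 239.0 °C.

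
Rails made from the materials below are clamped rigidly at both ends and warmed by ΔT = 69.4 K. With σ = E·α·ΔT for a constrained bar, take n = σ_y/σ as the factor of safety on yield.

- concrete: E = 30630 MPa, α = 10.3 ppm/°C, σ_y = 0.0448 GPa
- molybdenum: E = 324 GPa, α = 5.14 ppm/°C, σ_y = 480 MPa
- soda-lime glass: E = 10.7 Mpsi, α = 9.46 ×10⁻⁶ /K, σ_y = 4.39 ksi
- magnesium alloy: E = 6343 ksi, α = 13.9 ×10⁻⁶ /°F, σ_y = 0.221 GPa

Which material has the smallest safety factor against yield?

soda-lime glass

Converting E to GPa, α to ×10⁻⁶/K, σ_y to MPa, then σ and n for each:
  concrete: E = 30.63, α = 10.3, σ_y = 44.80 → σ = 21.9 MPa, n = 2.05
  molybdenum: E = 324.0, α = 5.14, σ_y = 480.0 → σ = 116 MPa, n = 4.15
  soda-lime glass: E = 73.77, α = 9.46, σ_y = 30.27 → σ = 48.4 MPa, n = 0.625
  magnesium alloy: E = 43.73, α = 25.0, σ_y = 221.0 → σ = 75.9 MPa, n = 2.91
The minimum is soda-lime glass at n = 0.625.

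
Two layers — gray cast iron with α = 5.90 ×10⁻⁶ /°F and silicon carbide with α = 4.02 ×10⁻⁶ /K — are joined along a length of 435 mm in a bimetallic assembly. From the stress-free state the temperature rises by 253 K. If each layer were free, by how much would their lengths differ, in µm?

726 µm

gray cast iron: α = 5.90×10⁻⁶/°F × 9/5 = 10.6×10⁻⁶/K.
Δα = |10.6 − 4.02|×10⁻⁶/K = 6.60×10⁻⁶/K.
ΔL_mismatch = Δα·L·ΔT = 6.60×10⁻⁶ × 435.0 mm × 253.0 K = 726 µm.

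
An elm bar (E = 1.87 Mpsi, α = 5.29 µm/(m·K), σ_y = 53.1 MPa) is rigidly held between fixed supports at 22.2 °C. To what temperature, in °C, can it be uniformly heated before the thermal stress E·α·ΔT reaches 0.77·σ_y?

E = 1.87 Mpsi = 12.89 GPa.
E·α·ΔT = 40.89 MPa ⇒ ΔT = 40.89 / (12.89×10³ × 5.29×10⁻⁶) = 599.5 K.
T = 22.2 + 599.5 = 621.7 °C.

622 °C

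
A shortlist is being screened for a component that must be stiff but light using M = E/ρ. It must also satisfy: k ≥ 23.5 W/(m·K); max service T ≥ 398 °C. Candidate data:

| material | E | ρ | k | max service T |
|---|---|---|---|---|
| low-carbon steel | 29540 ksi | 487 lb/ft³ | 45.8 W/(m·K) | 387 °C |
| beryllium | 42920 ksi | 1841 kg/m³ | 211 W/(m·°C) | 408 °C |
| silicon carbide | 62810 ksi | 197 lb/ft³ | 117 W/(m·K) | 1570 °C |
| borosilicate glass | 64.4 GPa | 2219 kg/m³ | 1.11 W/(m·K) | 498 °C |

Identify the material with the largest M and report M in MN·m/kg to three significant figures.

Screen on constraints: k ≥ 23.5 W/(m·K); max service T ≥ 398 °C. Survivors: beryllium, silicon carbide.
After converting to SI:
  beryllium: E = 295.9 GPa, ρ = 1841 kg/m³
  silicon carbide: E = 433.1 GPa, ρ = 3156 kg/m³
  beryllium: M = 161 MN·m/kg
  silicon carbide: M = 137 MN·m/kg
Beryllium has the largest M.

beryllium, M = 161 MN·m/kg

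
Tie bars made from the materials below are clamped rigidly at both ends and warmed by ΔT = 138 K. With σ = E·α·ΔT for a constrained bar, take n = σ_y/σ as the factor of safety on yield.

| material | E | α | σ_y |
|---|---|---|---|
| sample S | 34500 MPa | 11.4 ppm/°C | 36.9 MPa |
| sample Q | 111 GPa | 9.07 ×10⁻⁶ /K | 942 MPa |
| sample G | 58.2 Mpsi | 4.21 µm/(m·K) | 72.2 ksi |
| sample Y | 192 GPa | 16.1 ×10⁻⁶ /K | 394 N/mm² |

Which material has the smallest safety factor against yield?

With everything in SI (GPa, ×10⁻⁶/K, MPa):
  sample S: E = 34.50, α = 11.4, σ_y = 36.90 → σ = 54.3 MPa, n = 0.680
  sample Q: E = 111.0, α = 9.07, σ_y = 942.0 → σ = 139 MPa, n = 6.78
  sample G: E = 401.3, α = 4.21, σ_y = 497.8 → σ = 233 MPa, n = 2.14
  sample Y: E = 192.0, α = 16.1, σ_y = 394.0 → σ = 427 MPa, n = 0.924
Sample S has the lowest safety factor, n = 0.680.

sample S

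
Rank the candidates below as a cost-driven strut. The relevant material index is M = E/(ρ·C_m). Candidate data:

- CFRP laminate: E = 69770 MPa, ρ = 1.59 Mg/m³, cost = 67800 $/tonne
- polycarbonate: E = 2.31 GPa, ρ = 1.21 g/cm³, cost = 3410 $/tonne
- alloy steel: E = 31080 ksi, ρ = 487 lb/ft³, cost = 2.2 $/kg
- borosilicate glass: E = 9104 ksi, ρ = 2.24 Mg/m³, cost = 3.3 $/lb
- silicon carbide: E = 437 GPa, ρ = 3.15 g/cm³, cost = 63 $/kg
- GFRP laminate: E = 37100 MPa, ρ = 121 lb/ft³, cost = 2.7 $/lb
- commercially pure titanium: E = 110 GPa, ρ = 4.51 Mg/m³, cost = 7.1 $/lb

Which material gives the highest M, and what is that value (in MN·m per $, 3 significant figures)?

alloy steel, M = 12.5 MN·m per $

After converting to SI:
  CFRP laminate: E = 69.77 GPa, ρ = 1590 kg/m³, cost = 67.80 $/kg
  polycarbonate: E = 2.310 GPa, ρ = 1210 kg/m³, cost = 3.410 $/kg
  alloy steel: E = 214.3 GPa, ρ = 7801 kg/m³, cost = 2.200 $/kg
  borosilicate glass: E = 62.77 GPa, ρ = 2240 kg/m³, cost = 7.275 $/kg
  silicon carbide: E = 437.0 GPa, ρ = 3150 kg/m³, cost = 63.00 $/kg
  GFRP laminate: E = 37.10 GPa, ρ = 1938 kg/m³, cost = 5.952 $/kg
  commercially pure titanium: E = 110.0 GPa, ρ = 4510 kg/m³, cost = 15.65 $/kg
  alloy steel: M = 12.5 MN·m per $
  borosilicate glass: M = 3.85 MN·m per $
  GFRP laminate: M = 3.22 MN·m per $
  silicon carbide: M = 2.20 MN·m per $
  commercially pure titanium: M = 1.56 MN·m per $
  CFRP laminate: M = 0.647 MN·m per $
  polycarbonate: M = 0.560 MN·m per $
The maximum is for alloy steel.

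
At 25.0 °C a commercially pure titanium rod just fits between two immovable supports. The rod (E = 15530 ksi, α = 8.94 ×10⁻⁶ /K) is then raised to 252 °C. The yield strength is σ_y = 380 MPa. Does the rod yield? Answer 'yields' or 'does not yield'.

does not yield

E = 15530 ksi = 107.1 GPa.
ΔT = 227.0 K. Constrained thermal stress σ = E·α·ΔT = 107.1×10³ MPa × 8.94×10⁻⁶ × 227.0 = 217 MPa (compressive).
Compare to σ_y = 380 MPa: σ < σ_y, so it does not yield.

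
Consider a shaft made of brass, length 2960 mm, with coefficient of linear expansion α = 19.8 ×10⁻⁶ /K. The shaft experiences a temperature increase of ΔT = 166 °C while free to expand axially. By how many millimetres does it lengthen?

ΔL = α·L₀·ΔT = 19.8×10⁻⁶ × 2960 mm × 166.0 K = 9.73 mm.

9.73 mm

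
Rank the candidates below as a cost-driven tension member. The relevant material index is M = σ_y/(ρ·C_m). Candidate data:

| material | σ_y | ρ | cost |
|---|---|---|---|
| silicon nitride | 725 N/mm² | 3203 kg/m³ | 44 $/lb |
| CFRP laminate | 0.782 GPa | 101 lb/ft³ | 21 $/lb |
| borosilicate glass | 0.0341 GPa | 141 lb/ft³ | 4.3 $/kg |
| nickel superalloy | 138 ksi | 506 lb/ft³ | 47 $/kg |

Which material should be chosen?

CFRP laminate

After converting to SI:
  silicon nitride: σ_y = 725.0 MPa, ρ = 3203 kg/m³, cost = 97.00 $/kg
  CFRP laminate: σ_y = 782.0 MPa, ρ = 1618 kg/m³, cost = 46.30 $/kg
  borosilicate glass: σ_y = 34.10 MPa, ρ = 2259 kg/m³, cost = 4.300 $/kg
  nickel superalloy: σ_y = 951.5 MPa, ρ = 8105 kg/m³, cost = 47.00 $/kg
  CFRP laminate: M = 10.4 kN·m per $
  borosilicate glass: M = 3.51 kN·m per $
  nickel superalloy: M = 2.50 kN·m per $
  silicon nitride: M = 2.33 kN·m per $
CFRP laminate ranks first.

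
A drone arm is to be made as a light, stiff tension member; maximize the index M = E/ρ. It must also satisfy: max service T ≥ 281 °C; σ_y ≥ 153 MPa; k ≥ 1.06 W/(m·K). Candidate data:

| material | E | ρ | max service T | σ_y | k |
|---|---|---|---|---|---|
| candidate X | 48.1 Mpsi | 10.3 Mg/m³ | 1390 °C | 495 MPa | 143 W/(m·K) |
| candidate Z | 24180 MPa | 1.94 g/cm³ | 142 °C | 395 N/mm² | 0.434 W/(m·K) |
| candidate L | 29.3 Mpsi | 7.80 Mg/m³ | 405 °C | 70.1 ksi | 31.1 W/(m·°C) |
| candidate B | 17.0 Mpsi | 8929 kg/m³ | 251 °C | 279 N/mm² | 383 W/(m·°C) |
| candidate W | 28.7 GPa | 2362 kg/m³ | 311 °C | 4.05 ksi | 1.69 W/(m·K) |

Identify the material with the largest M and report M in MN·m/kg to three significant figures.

candidate X, M = 32.2 MN·m/kg

Screen on constraints: max service T ≥ 281 °C; σ_y ≥ 153 MPa; k ≥ 1.06 W/(m·K). Survivors: candidate X, candidate L.
Putting every candidate on a common basis:
  candidate X: E = 331.6 GPa, ρ = 10300 kg/m³
  candidate L: E = 202.0 GPa, ρ = 7800 kg/m³
  candidate X: M = 32.2 MN·m/kg
  candidate L: M = 25.9 MN·m/kg
The maximum is for candidate X.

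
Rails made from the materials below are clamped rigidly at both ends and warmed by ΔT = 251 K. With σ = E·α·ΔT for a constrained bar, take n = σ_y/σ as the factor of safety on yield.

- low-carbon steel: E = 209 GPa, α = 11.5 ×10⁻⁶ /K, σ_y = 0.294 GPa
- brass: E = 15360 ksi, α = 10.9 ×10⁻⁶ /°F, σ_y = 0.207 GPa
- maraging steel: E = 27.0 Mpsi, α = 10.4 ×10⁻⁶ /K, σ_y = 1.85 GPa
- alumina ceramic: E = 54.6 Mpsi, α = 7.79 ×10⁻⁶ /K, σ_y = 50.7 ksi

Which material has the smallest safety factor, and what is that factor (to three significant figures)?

brass, n = 0.397

Converting E to GPa, α to ×10⁻⁶/K, σ_y to MPa, then σ and n for each:
  low-carbon steel: E = 209.0, α = 11.5, σ_y = 294.0 → σ = 603 MPa, n = 0.487
  brass: E = 105.9, α = 19.6, σ_y = 207.0 → σ = 522 MPa, n = 0.397
  maraging steel: E = 186.2, α = 10.4, σ_y = 1850 → σ = 486 MPa, n = 3.81
  alumina ceramic: E = 376.5, α = 7.79, σ_y = 349.6 → σ = 736 MPa, n = 0.475
Smallest n: brass with n = 0.397.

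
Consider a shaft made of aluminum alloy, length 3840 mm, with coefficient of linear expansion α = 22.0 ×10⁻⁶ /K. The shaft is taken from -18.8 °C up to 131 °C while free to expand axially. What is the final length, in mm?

ΔT = 131 − (-18.8) = 149.8 K.
ΔL = α·L₀·ΔT = 22.0×10⁻⁶ × 3840 mm × 149.8 K = 12.7 mm.
L = L₀ + ΔL = 3840 + 12.7 = 3852.7 mm.

3852.7 mm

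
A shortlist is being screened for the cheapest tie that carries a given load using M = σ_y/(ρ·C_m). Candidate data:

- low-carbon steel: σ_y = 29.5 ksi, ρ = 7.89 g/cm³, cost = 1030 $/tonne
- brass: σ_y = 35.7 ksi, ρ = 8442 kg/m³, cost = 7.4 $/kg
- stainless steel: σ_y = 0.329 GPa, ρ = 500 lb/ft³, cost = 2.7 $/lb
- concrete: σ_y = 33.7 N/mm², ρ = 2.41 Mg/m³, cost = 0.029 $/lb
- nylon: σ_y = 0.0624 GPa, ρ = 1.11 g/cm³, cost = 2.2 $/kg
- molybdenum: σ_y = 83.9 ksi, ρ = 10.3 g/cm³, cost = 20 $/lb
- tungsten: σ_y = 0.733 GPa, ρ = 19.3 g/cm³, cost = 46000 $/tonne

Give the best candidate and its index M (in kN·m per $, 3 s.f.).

concrete, M = 219 kN·m per $

Convert each candidate to consistent units, then evaluate M:
  low-carbon steel: σ_y = 203.4 MPa, ρ = 7890 kg/m³, cost = 1.030 $/kg
  brass: σ_y = 246.1 MPa, ρ = 8442 kg/m³, cost = 7.400 $/kg
  stainless steel: σ_y = 329.0 MPa, ρ = 8009 kg/m³, cost = 5.952 $/kg
  concrete: σ_y = 33.70 MPa, ρ = 2410 kg/m³, cost = 0.06393 $/kg
  nylon: σ_y = 62.40 MPa, ρ = 1110 kg/m³, cost = 2.200 $/kg
  molybdenum: σ_y = 578.5 MPa, ρ = 10300 kg/m³, cost = 44.09 $/kg
  tungsten: σ_y = 733.0 MPa, ρ = 19300 kg/m³, cost = 46.00 $/kg
  concrete: M = 219 kN·m per $
  nylon: M = 25.6 kN·m per $
  low-carbon steel: M = 25.0 kN·m per $
  stainless steel: M = 6.90 kN·m per $
  brass: M = 3.94 kN·m per $
  molybdenum: M = 1.27 kN·m per $
  tungsten: M = 0.826 kN·m per $
Highest index: concrete.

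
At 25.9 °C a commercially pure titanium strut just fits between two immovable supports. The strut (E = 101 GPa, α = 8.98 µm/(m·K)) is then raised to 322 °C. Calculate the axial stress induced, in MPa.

269 MPa

ΔT = 296.1 K. Constrained thermal stress σ = E·α·ΔT = 101.0×10³ MPa × 8.98×10⁻⁶ × 296.1 = 269 MPa (compressive).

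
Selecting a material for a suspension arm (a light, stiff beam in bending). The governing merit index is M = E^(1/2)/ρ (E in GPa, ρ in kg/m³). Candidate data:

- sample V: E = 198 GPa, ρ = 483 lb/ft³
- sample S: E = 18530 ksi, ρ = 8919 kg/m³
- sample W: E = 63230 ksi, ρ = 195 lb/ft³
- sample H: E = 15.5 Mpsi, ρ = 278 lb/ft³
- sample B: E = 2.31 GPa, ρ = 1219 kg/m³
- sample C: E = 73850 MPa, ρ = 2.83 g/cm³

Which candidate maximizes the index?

Normalizing units and computing the index:
  sample V: E = 198.0 GPa, ρ = 7737 kg/m³
  sample S: E = 127.8 GPa, ρ = 8919 kg/m³
  sample W: E = 436.0 GPa, ρ = 3124 kg/m³
  sample H: E = 106.9 GPa, ρ = 4453 kg/m³
  sample B: E = 2.310 GPa, ρ = 1219 kg/m³
  sample C: E = 73.85 GPa, ρ = 2830 kg/m³
  sample W: M = 6.68×10⁻³
  sample C: M = 3.04×10⁻³
  sample H: M = 2.32×10⁻³
  sample V: M = 1.82×10⁻³
  sample S: M = 1.27×10⁻³
  sample B: M = 1.25×10⁻³
Sample W ranks first.

sample W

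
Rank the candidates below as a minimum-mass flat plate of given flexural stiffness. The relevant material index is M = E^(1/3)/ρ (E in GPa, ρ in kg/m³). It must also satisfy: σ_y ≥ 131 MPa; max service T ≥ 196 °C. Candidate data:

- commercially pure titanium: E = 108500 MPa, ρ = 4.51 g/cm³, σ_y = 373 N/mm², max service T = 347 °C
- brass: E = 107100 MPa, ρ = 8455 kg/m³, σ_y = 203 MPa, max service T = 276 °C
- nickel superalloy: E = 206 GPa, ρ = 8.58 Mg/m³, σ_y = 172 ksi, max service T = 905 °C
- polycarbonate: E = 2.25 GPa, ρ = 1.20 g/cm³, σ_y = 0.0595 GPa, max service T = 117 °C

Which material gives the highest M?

commercially pure titanium

Screen on constraints: σ_y ≥ 131 MPa; max service T ≥ 196 °C. Survivors: commercially pure titanium, brass, nickel superalloy.
Normalizing units and computing the index:
  commercially pure titanium: E = 108.5 GPa, ρ = 4510 kg/m³
  brass: E = 107.1 GPa, ρ = 8455 kg/m³
  nickel superalloy: E = 206.0 GPa, ρ = 8580 kg/m³
  commercially pure titanium: M = 1.06×10⁻³
  nickel superalloy: M = 0.688×10⁻³
  brass: M = 0.562×10⁻³
Commercially pure titanium has the largest M.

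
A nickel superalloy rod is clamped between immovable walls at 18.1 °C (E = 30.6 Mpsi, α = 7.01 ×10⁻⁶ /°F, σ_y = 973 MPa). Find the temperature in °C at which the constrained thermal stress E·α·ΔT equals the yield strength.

E = 30.6 Mpsi = 211.0 GPa.
α = 7.01×10⁻⁶/°F × 9/5 = 12.6×10⁻⁶/K.
E·α·ΔT = 973.0 MPa ⇒ ΔT = 973.0 / (211.0×10³ × 12.6×10⁻⁶) = 365.5 K.
T = 18.1 + 365.5 = 383.6 °C.

384 °C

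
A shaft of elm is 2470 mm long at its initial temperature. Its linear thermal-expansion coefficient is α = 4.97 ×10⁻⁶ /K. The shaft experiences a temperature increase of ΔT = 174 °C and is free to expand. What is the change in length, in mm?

2.14 mm

ΔL = α·L₀·ΔT = 4.97×10⁻⁶ × 2470 mm × 174.0 K = 2.14 mm.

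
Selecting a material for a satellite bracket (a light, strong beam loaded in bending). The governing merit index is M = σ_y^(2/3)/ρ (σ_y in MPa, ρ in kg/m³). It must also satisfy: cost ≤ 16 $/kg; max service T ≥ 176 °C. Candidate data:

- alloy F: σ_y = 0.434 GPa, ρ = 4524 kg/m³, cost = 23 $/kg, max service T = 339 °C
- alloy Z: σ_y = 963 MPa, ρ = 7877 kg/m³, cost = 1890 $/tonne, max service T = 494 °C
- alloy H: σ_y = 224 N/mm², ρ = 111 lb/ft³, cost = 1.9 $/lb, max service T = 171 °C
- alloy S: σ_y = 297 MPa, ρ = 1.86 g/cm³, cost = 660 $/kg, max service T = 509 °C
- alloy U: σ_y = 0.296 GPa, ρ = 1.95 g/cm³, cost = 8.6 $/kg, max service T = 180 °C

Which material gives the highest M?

Screen on constraints: cost ≤ 16 $/kg; max service T ≥ 176 °C. Survivors: alloy Z, alloy U.
In SI units:
  alloy Z: σ_y = 963.0 MPa, ρ = 7877 kg/m³
  alloy U: σ_y = 296.0 MPa, ρ = 1950 kg/m³
  alloy U: M = 22.8×10⁻³
  alloy Z: M = 12.4×10⁻³
Alloy U ranks first.

alloy U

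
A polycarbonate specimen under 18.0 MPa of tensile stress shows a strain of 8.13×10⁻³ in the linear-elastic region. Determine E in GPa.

E = σ/ε = 18.0 MPa / 8.13×10⁻³ = 2214 MPa = 2.21 GPa.

2.21 GPa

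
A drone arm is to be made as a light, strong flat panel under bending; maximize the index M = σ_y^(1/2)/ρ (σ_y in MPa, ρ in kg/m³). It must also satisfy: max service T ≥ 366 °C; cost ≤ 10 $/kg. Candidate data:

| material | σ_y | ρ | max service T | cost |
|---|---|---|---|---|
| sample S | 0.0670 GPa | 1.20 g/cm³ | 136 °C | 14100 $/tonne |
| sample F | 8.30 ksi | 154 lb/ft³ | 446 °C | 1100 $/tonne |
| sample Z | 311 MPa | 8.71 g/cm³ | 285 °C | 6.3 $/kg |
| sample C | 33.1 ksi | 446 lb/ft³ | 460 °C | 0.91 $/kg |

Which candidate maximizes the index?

sample F

Screen on constraints: max service T ≥ 366 °C; cost ≤ 10 $/kg. Survivors: sample F, sample C.
Normalizing units and computing the index:
  sample F: σ_y = 57.23 MPa, ρ = 2467 kg/m³
  sample C: σ_y = 228.2 MPa, ρ = 7144 kg/m³
  sample F: M = 3.07×10⁻³
  sample C: M = 2.11×10⁻³
The maximum is for sample F.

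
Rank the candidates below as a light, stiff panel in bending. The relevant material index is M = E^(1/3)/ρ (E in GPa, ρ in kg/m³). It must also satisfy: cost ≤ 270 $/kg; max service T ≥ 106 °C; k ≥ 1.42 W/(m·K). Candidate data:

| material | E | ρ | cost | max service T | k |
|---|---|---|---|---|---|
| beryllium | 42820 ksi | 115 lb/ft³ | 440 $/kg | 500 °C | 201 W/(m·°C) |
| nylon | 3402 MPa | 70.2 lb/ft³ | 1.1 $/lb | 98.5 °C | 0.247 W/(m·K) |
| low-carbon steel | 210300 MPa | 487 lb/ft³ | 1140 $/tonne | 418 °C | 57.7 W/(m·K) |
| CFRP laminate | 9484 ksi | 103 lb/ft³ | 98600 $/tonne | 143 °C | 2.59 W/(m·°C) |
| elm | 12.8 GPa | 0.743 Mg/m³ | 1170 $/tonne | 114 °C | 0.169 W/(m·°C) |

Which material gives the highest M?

CFRP laminate

Screen on constraints: cost ≤ 270 $/kg; max service T ≥ 106 °C; k ≥ 1.42 W/(m·K). Survivors: low-carbon steel, CFRP laminate.
In SI units:
  low-carbon steel: E = 210.3 GPa, ρ = 7801 kg/m³
  CFRP laminate: E = 65.39 GPa, ρ = 1650 kg/m³
  CFRP laminate: M = 2.44×10⁻³
  low-carbon steel: M = 0.762×10⁻³
CFRP laminate has the largest M.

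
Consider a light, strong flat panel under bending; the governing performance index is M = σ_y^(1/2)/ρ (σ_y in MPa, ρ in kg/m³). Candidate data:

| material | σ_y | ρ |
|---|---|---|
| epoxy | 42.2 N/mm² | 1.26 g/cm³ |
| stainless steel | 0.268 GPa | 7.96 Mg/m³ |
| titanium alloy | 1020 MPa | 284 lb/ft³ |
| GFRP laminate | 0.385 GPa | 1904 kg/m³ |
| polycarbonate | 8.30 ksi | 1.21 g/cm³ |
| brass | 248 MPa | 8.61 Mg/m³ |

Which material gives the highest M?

Putting every candidate on a common basis:
  epoxy: σ_y = 42.20 MPa, ρ = 1260 kg/m³
  stainless steel: σ_y = 268.0 MPa, ρ = 7960 kg/m³
  titanium alloy: σ_y = 1020 MPa, ρ = 4549 kg/m³
  GFRP laminate: σ_y = 385.0 MPa, ρ = 1904 kg/m³
  polycarbonate: σ_y = 57.23 MPa, ρ = 1210 kg/m³
  brass: σ_y = 248.0 MPa, ρ = 8610 kg/m³
  GFRP laminate: M = 10.3×10⁻³
  titanium alloy: M = 7.02×10⁻³
  polycarbonate: M = 6.25×10⁻³
  epoxy: M = 5.16×10⁻³
  stainless steel: M = 2.06×10⁻³
  brass: M = 1.83×10⁻³
The maximum is for GFRP laminate.

GFRP laminate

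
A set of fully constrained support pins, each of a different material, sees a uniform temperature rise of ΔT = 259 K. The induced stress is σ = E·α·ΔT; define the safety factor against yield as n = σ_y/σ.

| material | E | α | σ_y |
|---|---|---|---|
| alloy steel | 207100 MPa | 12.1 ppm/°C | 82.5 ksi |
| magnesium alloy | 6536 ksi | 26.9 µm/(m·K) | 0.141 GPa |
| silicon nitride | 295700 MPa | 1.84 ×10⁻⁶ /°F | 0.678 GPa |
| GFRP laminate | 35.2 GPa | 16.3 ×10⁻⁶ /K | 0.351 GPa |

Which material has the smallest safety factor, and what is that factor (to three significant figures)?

Converting E to GPa, α to ×10⁻⁶/K, σ_y to MPa, then σ and n for each:
  alloy steel: E = 207.1, α = 12.1, σ_y = 568.8 → σ = 649 MPa, n = 0.876
  magnesium alloy: E = 45.06, α = 26.9, σ_y = 141.0 → σ = 314 MPa, n = 0.449
  silicon nitride: E = 295.7, α = 3.31, σ_y = 678.0 → σ = 254 MPa, n = 2.67
  GFRP laminate: E = 35.20, α = 16.3, σ_y = 351.0 → σ = 149 MPa, n = 2.36
The minimum is magnesium alloy at n = 0.449.

magnesium alloy, n = 0.449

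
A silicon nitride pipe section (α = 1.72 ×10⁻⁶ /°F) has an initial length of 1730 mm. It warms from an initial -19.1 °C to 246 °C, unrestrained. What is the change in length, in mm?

Convert α: 1.72×10⁻⁶/°F × (9/5) = 3.10×10⁻⁶/K.
ΔT = 246 − (-19.1) = 265.1 K.
ΔL = α·L₀·ΔT = 3.10×10⁻⁶ × 1730 mm × 265.1 K = 1.42 mm.

1.42 mm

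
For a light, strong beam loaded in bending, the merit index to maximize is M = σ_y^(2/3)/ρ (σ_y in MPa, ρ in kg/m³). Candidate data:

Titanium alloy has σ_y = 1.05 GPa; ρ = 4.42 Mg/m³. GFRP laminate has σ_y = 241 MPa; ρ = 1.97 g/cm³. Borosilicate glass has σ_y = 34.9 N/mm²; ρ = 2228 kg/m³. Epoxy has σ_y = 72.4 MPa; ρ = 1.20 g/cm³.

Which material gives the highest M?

titanium alloy

Normalizing units and computing the index:
  titanium alloy: σ_y = 1050 MPa, ρ = 4420 kg/m³
  GFRP laminate: σ_y = 241.0 MPa, ρ = 1970 kg/m³
  borosilicate glass: σ_y = 34.90 MPa, ρ = 2228 kg/m³
  epoxy: σ_y = 72.40 MPa, ρ = 1200 kg/m³
  titanium alloy: M = 23.4×10⁻³
  GFRP laminate: M = 19.7×10⁻³
  epoxy: M = 14.5×10⁻³
  borosilicate glass: M = 4.79×10⁻³
The maximum is for titanium alloy.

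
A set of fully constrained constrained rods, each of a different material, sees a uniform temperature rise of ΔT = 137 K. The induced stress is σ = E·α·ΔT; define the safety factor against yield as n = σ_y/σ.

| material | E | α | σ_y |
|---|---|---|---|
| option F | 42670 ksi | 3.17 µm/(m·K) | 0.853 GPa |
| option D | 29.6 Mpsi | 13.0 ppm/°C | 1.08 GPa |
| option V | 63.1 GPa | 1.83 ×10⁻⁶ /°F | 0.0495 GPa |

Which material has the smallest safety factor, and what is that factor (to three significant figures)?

option V, n = 1.74

With everything in SI (GPa, ×10⁻⁶/K, MPa):
  option F: E = 294.2, α = 3.17, σ_y = 853.0 → σ = 128 MPa, n = 6.68
  option D: E = 204.1, α = 13.0, σ_y = 1080 → σ = 363 MPa, n = 2.97
  option V: E = 63.10, α = 3.29, σ_y = 49.50 → σ = 28.5 MPa, n = 1.74
The minimum is option V at n = 1.74.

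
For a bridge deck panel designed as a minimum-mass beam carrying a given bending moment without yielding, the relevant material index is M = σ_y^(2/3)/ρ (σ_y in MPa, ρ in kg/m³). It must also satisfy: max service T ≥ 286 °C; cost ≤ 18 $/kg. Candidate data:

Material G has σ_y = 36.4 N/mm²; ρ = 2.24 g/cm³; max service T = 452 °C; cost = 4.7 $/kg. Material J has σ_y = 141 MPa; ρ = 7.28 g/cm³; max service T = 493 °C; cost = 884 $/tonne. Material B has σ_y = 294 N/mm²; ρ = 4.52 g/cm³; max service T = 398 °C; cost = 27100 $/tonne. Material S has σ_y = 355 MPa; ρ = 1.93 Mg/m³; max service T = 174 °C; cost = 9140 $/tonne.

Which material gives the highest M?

Screen on constraints: max service T ≥ 286 °C; cost ≤ 18 $/kg. Survivors: material G, material J.
After converting to SI:
  material G: σ_y = 36.40 MPa, ρ = 2240 kg/m³
  material J: σ_y = 141.0 MPa, ρ = 7280 kg/m³
  material G: M = 4.90×10⁻³
  material J: M = 3.72×10⁻³
Highest index: material G.

material G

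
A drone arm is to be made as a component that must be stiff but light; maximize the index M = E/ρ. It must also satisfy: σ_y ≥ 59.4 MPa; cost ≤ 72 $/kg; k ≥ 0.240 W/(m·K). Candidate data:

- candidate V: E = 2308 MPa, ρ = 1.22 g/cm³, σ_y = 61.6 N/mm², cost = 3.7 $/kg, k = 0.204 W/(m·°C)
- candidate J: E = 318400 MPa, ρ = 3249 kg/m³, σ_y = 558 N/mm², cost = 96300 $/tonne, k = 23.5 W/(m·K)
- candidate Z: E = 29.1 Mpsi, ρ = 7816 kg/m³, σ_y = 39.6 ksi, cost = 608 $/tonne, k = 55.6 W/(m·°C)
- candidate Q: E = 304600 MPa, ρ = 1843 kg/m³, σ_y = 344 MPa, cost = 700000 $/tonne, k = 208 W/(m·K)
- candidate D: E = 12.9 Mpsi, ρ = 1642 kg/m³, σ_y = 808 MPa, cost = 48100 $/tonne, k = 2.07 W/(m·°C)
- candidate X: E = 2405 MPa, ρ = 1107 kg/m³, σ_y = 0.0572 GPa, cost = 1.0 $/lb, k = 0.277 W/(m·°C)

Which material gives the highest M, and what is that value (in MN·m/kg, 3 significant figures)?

Screen on constraints: σ_y ≥ 59.4 MPa; cost ≤ 72 $/kg; k ≥ 0.240 W/(m·K). Survivors: candidate Z, candidate D.
After converting to SI:
  candidate Z: E = 200.6 GPa, ρ = 7816 kg/m³
  candidate D: E = 88.94 GPa, ρ = 1642 kg/m³
  candidate D: M = 54.2 MN·m/kg
  candidate Z: M = 25.7 MN·m/kg
The maximum is for candidate D.

candidate D, M = 54.2 MN·m/kg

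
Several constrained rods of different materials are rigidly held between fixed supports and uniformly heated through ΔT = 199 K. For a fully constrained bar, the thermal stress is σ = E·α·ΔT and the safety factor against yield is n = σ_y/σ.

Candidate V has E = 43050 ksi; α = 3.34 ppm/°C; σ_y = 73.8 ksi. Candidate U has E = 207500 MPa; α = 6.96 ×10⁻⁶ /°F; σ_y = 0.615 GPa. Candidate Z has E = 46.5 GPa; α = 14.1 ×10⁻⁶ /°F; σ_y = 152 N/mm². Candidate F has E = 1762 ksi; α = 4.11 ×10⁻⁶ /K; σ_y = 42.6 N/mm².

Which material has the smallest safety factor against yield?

candidate Z

Per material, after unit conversion:
  candidate V: E = 296.8, α = 3.34, σ_y = 508.8 → σ = 197 MPa, n = 2.58
  candidate U: E = 207.5, α = 12.5, σ_y = 615.0 → σ = 517 MPa, n = 1.19
  candidate Z: E = 46.50, α = 25.4, σ_y = 152.0 → σ = 235 MPa, n = 0.647
  candidate F: E = 12.15, α = 4.11, σ_y = 42.60 → σ = 9.94 MPa, n = 4.29
Candidate Z has the lowest safety factor, n = 0.647.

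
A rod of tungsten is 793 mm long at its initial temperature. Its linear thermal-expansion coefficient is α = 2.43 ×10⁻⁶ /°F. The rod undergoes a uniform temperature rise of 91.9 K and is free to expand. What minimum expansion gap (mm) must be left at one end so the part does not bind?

Convert α: 2.43×10⁻⁶/°F × (9/5) = 4.37×10⁻⁶/K.
ΔL = α·L₀·ΔT = 4.37×10⁻⁶ × 793 mm × 91.90 K = 0.319 mm.

0.319 mm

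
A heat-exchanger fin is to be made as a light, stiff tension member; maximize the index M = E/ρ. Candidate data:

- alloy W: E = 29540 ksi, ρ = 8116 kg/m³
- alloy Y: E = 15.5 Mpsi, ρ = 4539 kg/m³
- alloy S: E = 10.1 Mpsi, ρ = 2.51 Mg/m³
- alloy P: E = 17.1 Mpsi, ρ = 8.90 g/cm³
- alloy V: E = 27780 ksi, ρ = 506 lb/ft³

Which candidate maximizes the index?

alloy S

Normalizing units and computing the index:
  alloy W: E = 203.7 GPa, ρ = 8116 kg/m³
  alloy Y: E = 106.9 GPa, ρ = 4539 kg/m³
  alloy S: E = 69.64 GPa, ρ = 2510 kg/m³
  alloy P: E = 117.9 GPa, ρ = 8900 kg/m³
  alloy V: E = 191.5 GPa, ρ = 8105 kg/m³
  alloy S: M = 27.7 MN·m/kg
  alloy W: M = 25.1 MN·m/kg
  alloy V: M = 23.6 MN·m/kg
  alloy Y: M = 23.5 MN·m/kg
  alloy P: M = 13.2 MN·m/kg
The maximum is for alloy S.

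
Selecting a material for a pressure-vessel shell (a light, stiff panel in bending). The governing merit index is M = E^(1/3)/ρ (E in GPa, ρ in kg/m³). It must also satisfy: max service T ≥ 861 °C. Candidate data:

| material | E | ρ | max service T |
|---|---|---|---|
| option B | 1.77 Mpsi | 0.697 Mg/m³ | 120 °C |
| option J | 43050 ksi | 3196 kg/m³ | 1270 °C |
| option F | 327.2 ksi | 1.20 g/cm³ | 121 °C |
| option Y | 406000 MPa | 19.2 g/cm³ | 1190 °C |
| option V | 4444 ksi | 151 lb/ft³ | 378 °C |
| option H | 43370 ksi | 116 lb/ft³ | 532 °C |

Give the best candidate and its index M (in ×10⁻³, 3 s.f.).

Screen on constraints: max service T ≥ 861 °C. Survivors: option J, option Y.
Putting every candidate on a common basis:
  option J: E = 296.8 GPa, ρ = 3196 kg/m³
  option Y: E = 406.0 GPa, ρ = 19200 kg/m³
  option J: M = 2.09×10⁻³
  option Y: M = 0.386×10⁻³
Option J has the largest M.

option J, M = 2.09×10⁻³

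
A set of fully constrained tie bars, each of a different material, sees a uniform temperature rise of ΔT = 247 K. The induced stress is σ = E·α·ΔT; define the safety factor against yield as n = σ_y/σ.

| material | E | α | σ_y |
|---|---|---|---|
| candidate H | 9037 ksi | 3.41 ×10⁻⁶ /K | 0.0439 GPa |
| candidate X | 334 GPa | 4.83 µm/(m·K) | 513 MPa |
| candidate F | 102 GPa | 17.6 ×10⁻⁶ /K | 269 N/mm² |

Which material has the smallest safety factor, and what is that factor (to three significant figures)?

candidate F, n = 0.607

In consistent units (E in GPa, α in ×10⁻⁶/K, σ_y in MPa):
  candidate H: E = 62.31, α = 3.41, σ_y = 43.90 → σ = 52.5 MPa, n = 0.837
  candidate X: E = 334.0, α = 4.83, σ_y = 513.0 → σ = 398 MPa, n = 1.29
  candidate F: E = 102.0, α = 17.6, σ_y = 269.0 → σ = 443 MPa, n = 0.607
Smallest n: candidate F with n = 0.607.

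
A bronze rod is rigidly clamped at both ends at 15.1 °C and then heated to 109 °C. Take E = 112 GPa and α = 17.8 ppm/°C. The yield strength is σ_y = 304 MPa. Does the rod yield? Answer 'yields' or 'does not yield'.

does not yield

ΔT = 93.90 K. Constrained thermal stress σ = E·α·ΔT = 112.0×10³ MPa × 17.8×10⁻⁶ × 93.90 = 187 MPa (compressive).
Compare to σ_y = 304 MPa: σ < σ_y, so it does not yield.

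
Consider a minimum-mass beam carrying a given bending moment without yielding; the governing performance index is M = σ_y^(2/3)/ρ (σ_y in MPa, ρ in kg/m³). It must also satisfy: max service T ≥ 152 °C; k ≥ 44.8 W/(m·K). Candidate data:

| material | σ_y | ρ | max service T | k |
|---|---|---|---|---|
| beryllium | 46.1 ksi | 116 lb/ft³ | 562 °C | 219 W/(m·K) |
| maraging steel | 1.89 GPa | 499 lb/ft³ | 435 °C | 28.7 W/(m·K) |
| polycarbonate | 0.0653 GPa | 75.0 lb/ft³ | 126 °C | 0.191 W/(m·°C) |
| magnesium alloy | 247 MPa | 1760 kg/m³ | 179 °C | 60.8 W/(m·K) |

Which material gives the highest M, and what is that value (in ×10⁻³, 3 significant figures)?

Screen on constraints: max service T ≥ 152 °C; k ≥ 44.8 W/(m·K). Survivors: beryllium, magnesium alloy.
Putting every candidate on a common basis:
  beryllium: σ_y = 317.8 MPa, ρ = 1858 kg/m³
  magnesium alloy: σ_y = 247.0 MPa, ρ = 1760 kg/m³
  beryllium: M = 25.1×10⁻³
  magnesium alloy: M = 22.4×10⁻³
Highest index: beryllium.

beryllium, M = 25.1×10⁻³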